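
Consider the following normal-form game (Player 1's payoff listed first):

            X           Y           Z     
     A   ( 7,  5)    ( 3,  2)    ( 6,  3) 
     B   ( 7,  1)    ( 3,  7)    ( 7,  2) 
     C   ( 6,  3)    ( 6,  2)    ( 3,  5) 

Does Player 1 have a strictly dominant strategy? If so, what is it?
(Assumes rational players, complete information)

No strictly dominant strategy exists for Player 1

Work:
A strategy strictly dominates another if it gives a strictly higher payoff against every opponent action. Compare each pair of P1's strategies column-by-column:
  A vs B: [7 vs 7, 3 vs 3, 6 vs 7] → A does not strictly dominate B (column X: 7 ≤ 7)
  A vs C: [7 vs 6, 3 vs 6, 6 vs 3] → A does not strictly dominate C (column Y: 3 ≤ 6)
  B vs A: [7 vs 7, 3 vs 3, 7 vs 6] → B does not strictly dominate A (column X: 7 ≤ 7)
  B vs C: [7 vs 6, 3 vs 6, 7 vs 3] → B does not strictly dominate C (column Y: 3 ≤ 6)
  C vs A: [6 vs 7, 6 vs 3, 3 vs 6] → C does not strictly dominate A (column X: 6 ≤ 7)
  C vs B: [6 vs 7, 6 vs 3, 3 vs 7] → C does not strictly dominate B (column X: 6 ≤ 7)
No single strategy strictly dominates all others → no strictly dominant strategy.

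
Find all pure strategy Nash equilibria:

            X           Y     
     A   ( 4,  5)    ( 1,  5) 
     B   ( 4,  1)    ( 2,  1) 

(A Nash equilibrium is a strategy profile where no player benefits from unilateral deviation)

Nash equilibrium: (A, X), (B, X), (B, Y)

Work:
Best responses:
  P1 vs X: payoffs [4, 4] → best response A/B (payoff 4)
  P1 vs Y: payoffs [1, 2] → best response B (payoff 2)
  P2 vs A: payoffs [5, 5] → best response X/Y (payoff 5)
  P2 vs B: payoffs [1, 1] → best response X/Y (payoff 1)
Mutual best responses: (A,X), (B,X), (B,Y) → Nash equilibria.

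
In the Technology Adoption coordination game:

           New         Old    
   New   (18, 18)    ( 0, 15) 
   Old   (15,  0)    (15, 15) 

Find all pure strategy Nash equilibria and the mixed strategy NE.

Pure NE: (New, New) and (Old, Old); Mixed NE: p = 0.8333, q = 0.8333

Work:
Check pure NE:
(New, New): (18, 18) - no unilateral deviation beneficial
(Old, Old): (15, 15) - no unilateral deviation beneficial
Mixed NE: P1 plays New with p = 0.8333, P2 plays New with q = 0.8333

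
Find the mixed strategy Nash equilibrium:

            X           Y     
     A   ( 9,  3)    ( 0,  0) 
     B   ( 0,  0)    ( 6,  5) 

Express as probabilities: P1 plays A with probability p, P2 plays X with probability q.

p = 0.625, q = 0.4

Work:
Find probabilities that make opponent indifferent:
P2 chooses q to make P1 indifferent between A and B
P1 chooses p to make P2 indifferent between X and Y
Mixed NE: P1 plays (A: 0.625, B: 0.375), P2 plays (X: 0.4, Y: 0.6)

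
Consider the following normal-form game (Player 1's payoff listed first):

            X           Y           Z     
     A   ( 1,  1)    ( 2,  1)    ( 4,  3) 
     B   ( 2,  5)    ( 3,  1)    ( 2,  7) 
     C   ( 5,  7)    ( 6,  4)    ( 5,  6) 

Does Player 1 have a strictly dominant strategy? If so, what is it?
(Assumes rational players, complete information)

Yes, Player 1's strictly dominant strategy is C

Work:
A strategy strictly dominates another if it gives a strictly higher payoff against every opponent action. Compare each pair of P1's strategies column-by-column:
  A vs B: [1 vs 2, 2 vs 3, 4 vs 2] → A does not strictly dominate B (column X: 1 ≤ 2)
  A vs C: [1 vs 5, 2 vs 6, 4 vs 5] → A does not strictly dominate C (column X: 1 ≤ 5)
  B vs A: [2 vs 1, 3 vs 2, 2 vs 4] → B does not strictly dominate A (column Z: 2 ≤ 4)
  B vs C: [2 vs 5, 3 vs 6, 2 vs 5] → B does not strictly dominate C (column X: 2 ≤ 5)
  C vs A: [5 vs 1, 6 vs 2, 5 vs 4] → C strictly dominates A
  C vs B: [5 vs 2, 6 vs 3, 5 vs 2] → C strictly dominates B
C strictly dominates every other strategy → strictly dominant.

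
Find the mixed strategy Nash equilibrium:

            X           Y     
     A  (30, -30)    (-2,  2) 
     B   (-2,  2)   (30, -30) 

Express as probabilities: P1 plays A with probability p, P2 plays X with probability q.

p = 0.5, q = 0.5

Work:
Find probabilities that make opponent indifferent:
P2 chooses q to make P1 indifferent between A and B
P1 chooses p to make P2 indifferent between X and Y
Mixed NE: P1 plays (A: 0.5, B: 0.5), P2 plays (X: 0.5, Y: 0.5)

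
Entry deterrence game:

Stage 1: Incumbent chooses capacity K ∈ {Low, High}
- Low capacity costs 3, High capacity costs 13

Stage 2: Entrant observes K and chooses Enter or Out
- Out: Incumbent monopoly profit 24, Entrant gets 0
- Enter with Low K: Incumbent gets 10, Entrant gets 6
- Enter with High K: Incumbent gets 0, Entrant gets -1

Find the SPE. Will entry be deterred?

SPE: (High, Enter|Low, Out|High); Entry deterred. Incumbent net profit = 11

Work:
After Low K: Entrant enters (6 > 0)
After High K: Entrant stays out (-1 < 0)
Incumbent: Low → 10−3=7, High → 24−13=11
Incumbent chooses High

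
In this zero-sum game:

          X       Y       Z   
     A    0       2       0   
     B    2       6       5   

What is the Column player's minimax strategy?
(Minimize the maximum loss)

Column should play X, value = 2

Work:
Column player minimizes Row's maximum payoff:
Column X: max payoff to Row = 2
Column Y: max payoff to Row = 6
Column Z: max payoff to Row = 5
Minimum is 2, achieved by column X.
Minimax strategy: X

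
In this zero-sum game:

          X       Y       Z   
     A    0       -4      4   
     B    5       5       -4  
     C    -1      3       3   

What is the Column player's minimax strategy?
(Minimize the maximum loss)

Column should play Z, value = 4

Work:
Column player minimizes Row's maximum payoff:
Column X: max payoff to Row = 5
Column Y: max payoff to Row = 5
Column Z: max payoff to Row = 4
Minimum is 4, achieved by column Z.
Minimax strategy: Z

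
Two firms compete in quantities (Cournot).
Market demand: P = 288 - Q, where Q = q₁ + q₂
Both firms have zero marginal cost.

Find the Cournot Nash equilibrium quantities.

q₁* = q₂* = 96.0; P* = 96.0

Work:
Profit: π_i = P·q_i = (a - q_i - q_j)·q_i
FOC: ∂π_i/∂q_i = a - 2q_i - q_j = 0
Reaction function: q_i = (288 - q_j)/2
Symmetry: q* = 288/3 = 96.0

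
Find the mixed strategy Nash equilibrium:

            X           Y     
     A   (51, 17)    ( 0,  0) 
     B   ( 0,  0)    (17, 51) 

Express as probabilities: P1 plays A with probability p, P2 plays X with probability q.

p = 0.75, q = 0.25

Work:
Find probabilities that make opponent indifferent:
P2 chooses q to make P1 indifferent between A and B
P1 chooses p to make P2 indifferent between X and Y
Mixed NE: P1 plays (A: 0.75, B: 0.25), P2 plays (X: 0.25, Y: 0.75)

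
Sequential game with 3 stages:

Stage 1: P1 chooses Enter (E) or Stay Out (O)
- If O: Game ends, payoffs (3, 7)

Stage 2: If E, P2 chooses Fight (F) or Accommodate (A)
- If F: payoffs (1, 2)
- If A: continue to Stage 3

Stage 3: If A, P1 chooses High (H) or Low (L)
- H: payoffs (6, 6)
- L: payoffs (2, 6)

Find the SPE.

SPE: (E, A, H); Outcome (6, 6)

Work:
Stage 3: P1 chooses H (6 vs 2)
Stage 2: P2: F->2, A->6 (anticipating H). Choose A
Stage 1: P1: O->3, E->6 (anticipating A, H). Choose E
SPE path: E -> A -> H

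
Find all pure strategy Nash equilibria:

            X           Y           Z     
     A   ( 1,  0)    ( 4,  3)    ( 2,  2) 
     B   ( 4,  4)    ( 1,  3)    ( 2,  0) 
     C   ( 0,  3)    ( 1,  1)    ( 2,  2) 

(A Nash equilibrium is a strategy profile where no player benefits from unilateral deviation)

Nash equilibrium: (A, Y), (B, X)

Work:
Best responses:
  P1 vs X: payoffs [1, 4, 0] → best response B (payoff 4)
  P1 vs Y: payoffs [4, 1, 1] → best response A (payoff 4)
  P1 vs Z: payoffs [2, 2, 2] → best response A/B/C (payoff 2)
  P2 vs A: payoffs [0, 3, 2] → best response Y (payoff 3)
  P2 vs B: payoffs [4, 3, 0] → best response X (payoff 4)
  P2 vs C: payoffs [3, 1, 2] → best response X (payoff 3)
Mutual best responses: (A,Y), (B,X) → Nash equilibria.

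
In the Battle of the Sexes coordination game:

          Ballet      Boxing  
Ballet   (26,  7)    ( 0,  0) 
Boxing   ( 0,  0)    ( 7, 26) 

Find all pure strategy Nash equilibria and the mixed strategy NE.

Pure NE: (Ballet, Ballet) and (Boxing, Boxing); Mixed NE: p = 0.7879, q = 0.2121

Work:
Check pure NE:
(Ballet, Ballet): (26, 7) - no unilateral deviation beneficial
(Boxing, Boxing): (7, 26) - no unilateral deviation beneficial
Mixed NE: P1 plays Ballet with p = 0.7879, P2 plays Ballet with q = 0.2121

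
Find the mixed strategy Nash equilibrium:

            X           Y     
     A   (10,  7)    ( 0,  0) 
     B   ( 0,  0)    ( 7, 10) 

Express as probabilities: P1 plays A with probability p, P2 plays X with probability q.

p = 0.5882, q = 0.4118

Work:
Find probabilities that make opponent indifferent:
P2 chooses q to make P1 indifferent between A and B
P1 chooses p to make P2 indifferent between X and Y
Mixed NE: P1 plays (A: 0.5882, B: 0.4118), P2 plays (X: 0.4118, Y: 0.5882)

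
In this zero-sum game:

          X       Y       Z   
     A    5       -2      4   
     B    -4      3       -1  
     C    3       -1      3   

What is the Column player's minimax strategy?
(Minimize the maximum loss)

Column should play Y, value = 3

Work:
Column player minimizes Row's maximum payoff:
Column X: max payoff to Row = 5
Column Y: max payoff to Row = 3
Column Z: max payoff to Row = 4
Minimum is 3, achieved by column Y.
Minimax strategy: Y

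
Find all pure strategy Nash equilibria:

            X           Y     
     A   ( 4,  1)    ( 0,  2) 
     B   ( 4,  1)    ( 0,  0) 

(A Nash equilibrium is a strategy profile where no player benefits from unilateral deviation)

Nash equilibrium: (A, Y), (B, X)

Work:
Best responses:
  P1 vs X: payoffs [4, 4] → best response A/B (payoff 4)
  P1 vs Y: payoffs [0, 0] → best response A/B (payoff 0)
  P2 vs A: payoffs [1, 2] → best response Y (payoff 2)
  P2 vs B: payoffs [1, 0] → best response X (payoff 1)
Mutual best responses: (A,Y), (B,X) → Nash equilibria.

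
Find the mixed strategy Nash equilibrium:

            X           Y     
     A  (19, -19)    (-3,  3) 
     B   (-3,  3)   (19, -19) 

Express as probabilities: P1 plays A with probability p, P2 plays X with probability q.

p = 0.5, q = 0.5

Work:
Find probabilities that make opponent indifferent:
P2 chooses q to make P1 indifferent between A and B
P1 chooses p to make P2 indifferent between X and Y
Mixed NE: P1 plays (A: 0.5, B: 0.5), P2 plays (X: 0.5, Y: 0.5)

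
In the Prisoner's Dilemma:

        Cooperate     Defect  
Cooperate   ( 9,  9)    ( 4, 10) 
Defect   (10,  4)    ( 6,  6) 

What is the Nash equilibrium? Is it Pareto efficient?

(Defect, Defect) is NE; not Pareto efficient

Work:
Defect dominates Cooperate for both players:
If P2 cooperates: Defect (10) > Cooperate (9)
If P2 defects: Defect (6) > Cooperate (4)
NE: (Defect, Defect) with payoff (6, 6)
But (Cooperate, Cooperate) = (9, 9) Pareto dominates (6, 6)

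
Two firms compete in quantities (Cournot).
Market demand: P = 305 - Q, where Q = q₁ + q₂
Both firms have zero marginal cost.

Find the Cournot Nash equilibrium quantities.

q₁* = q₂* = 101.67; P* = 101.67

Work:
Profit: π_i = P·q_i = (a - q_i - q_j)·q_i
FOC: ∂π_i/∂q_i = a - 2q_i - q_j = 0
Reaction function: q_i = (305 - q_j)/2
Symmetry: q* = 305/3 = 101.67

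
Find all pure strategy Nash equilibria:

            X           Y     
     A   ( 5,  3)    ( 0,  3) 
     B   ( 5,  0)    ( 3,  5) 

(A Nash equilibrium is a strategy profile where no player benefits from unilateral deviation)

Nash equilibrium: (A, X), (B, Y)

Work:
Best responses:
  P1 vs X: payoffs [5, 5] → best response A/B (payoff 5)
  P1 vs Y: payoffs [0, 3] → best response B (payoff 3)
  P2 vs A: payoffs [3, 3] → best response X/Y (payoff 3)
  P2 vs B: payoffs [0, 5] → best response Y (payoff 5)
Mutual best responses: (A,X), (B,Y) → Nash equilibria.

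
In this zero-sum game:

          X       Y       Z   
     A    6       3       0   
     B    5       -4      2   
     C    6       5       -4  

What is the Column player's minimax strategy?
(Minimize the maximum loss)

Column should play Z, value = 2

Work:
Column player minimizes Row's maximum payoff:
Column X: max payoff to Row = 6
Column Y: max payoff to Row = 5
Column Z: max payoff to Row = 2
Minimum is 2, achieved by column Z.
Minimax strategy: Z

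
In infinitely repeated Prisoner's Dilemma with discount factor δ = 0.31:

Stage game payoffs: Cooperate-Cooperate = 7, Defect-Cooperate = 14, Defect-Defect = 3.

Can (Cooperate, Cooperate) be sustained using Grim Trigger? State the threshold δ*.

δ* = 0.6364; since δ = 0.31 < 0.6364, cooperation cannot be sustained

Work:
For Grim Trigger:
Cooperate forever: 7/(1-δ)
Defect then punished: 14 + 3·δ/(1-δ)
Need: 7/(1-δ) ≥ 14 + 3·δ/(1-δ)
Solving: δ ≥ (T-R)/(T-P) = (14-7)/(14-3) = 0.6364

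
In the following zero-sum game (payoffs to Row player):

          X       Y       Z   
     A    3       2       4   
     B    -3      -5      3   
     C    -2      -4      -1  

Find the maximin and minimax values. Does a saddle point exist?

Maximin = 2, Minimax = 2, Saddle: True

Work:
Row minimums: [2, -5, -4] → maximin = 2
Column maximums: [3, 2, 4] → minimax = 2
Saddle point exists! Game value = 2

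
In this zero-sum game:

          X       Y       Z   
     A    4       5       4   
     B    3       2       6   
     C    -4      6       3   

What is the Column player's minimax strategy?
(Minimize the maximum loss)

Column should play X, value = 4

Work:
Column player minimizes Row's maximum payoff:
Column X: max payoff to Row = 4
Column Y: max payoff to Row = 6
Column Z: max payoff to Row = 6
Minimum is 4, achieved by column X.
Minimax strategy: X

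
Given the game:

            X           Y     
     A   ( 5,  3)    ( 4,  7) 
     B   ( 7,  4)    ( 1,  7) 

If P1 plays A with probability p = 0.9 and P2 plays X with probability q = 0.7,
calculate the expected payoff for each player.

E[P1] = 4.75, E[P2] = 4.27

Work:
E[P1] = p·q·π₁(A,X) + p·(1-q)·π₁(A,Y) + (1-p)·q·π₁(B,X) + (1-p)·(1-q)·π₁(B,Y)
= 0.9·0.7·5 + 0.9·0.3·4 + 0.1·0.7·7 + 0.1·0.3·1
= 4.75

E[P2] = 4.27 (similar calculation)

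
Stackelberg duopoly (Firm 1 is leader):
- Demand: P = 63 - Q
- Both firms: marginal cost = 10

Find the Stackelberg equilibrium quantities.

q₁* (leader) = 26.5, q₂* (follower) = 13.25

Work:
Follower's reaction: q₂ = (a - c - q₁)/2
Leader substitutes: π₁ = q₁·(a - q₁ - (a-c-q₁)/2 - c)
FOC: q₁* = (63 - 10)/2 = 26.50
Then: q₂* = (63 - 10 - 26.5)/2 = 13.25
Leader has first-mover advantage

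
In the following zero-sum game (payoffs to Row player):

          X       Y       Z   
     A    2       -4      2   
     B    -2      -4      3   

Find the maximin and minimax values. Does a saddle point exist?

Maximin = -4, Minimax = -4, Saddle: True

Work:
Row minimums: [-4, -4] → maximin = -4
Column maximums: [2, -4, 3] → minimax = -4
Saddle point exists! Game value = -4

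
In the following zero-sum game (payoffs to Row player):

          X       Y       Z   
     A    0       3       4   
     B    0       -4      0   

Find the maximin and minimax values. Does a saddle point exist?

Maximin = 0, Minimax = 0, Saddle: True

Work:
Row minimums: [0, -4] → maximin = 0
Column maximums: [0, 3, 4] → minimax = 0
Saddle point exists! Game value = 0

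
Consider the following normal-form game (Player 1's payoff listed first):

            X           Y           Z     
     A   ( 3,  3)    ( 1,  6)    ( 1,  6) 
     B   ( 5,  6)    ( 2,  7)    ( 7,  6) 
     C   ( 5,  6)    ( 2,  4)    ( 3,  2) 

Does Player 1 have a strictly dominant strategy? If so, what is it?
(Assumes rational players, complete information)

No strictly dominant strategy exists for Player 1

Work:
A strategy strictly dominates another if it gives a strictly higher payoff against every opponent action. Compare each pair of P1's strategies column-by-column:
  A vs B: [3 vs 5, 1 vs 2, 1 vs 7] → A does not strictly dominate B (column X: 3 ≤ 5)
  A vs C: [3 vs 5, 1 vs 2, 1 vs 3] → A does not strictly dominate C (column X: 3 ≤ 5)
  B vs A: [5 vs 3, 2 vs 1, 7 vs 1] → B strictly dominates A
  B vs C: [5 vs 5, 2 vs 2, 7 vs 3] → B does not strictly dominate C (column X: 5 ≤ 5)
  C vs A: [5 vs 3, 2 vs 1, 3 vs 1] → C strictly dominates A
  C vs B: [5 vs 5, 2 vs 2, 3 vs 7] → C does not strictly dominate B (column X: 5 ≤ 5)
No single strategy strictly dominates all others → no strictly dominant strategy.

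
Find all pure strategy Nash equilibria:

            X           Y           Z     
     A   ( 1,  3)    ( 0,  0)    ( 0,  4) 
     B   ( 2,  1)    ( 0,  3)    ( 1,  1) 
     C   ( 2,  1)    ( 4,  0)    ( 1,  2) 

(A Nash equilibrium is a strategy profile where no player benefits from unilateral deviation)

Nash equilibrium: (C, Z)

Work:
Best responses:
  P1 vs X: payoffs [1, 2, 2] → best response B/C (payoff 2)
  P1 vs Y: payoffs [0, 0, 4] → best response C (payoff 4)
  P1 vs Z: payoffs [0, 1, 1] → best response B/C (payoff 1)
  P2 vs A: payoffs [3, 0, 4] → best response Z (payoff 4)
  P2 vs B: payoffs [1, 3, 1] → best response Y (payoff 3)
  P2 vs C: payoffs [1, 0, 2] → best response Z (payoff 2)
Mutual best responses: (C,Z) → Nash equilibria.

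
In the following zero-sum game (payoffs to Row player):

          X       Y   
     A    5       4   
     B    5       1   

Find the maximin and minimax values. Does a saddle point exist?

Maximin = 4, Minimax = 4, Saddle: True

Work:
Row minimums: [4, 1] → maximin = 4
Column maximums: [5, 4] → minimax = 4
Saddle point exists! Game value = 4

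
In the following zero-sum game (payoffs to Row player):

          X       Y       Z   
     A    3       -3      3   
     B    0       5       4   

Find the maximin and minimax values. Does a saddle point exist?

Maximin = 0, Minimax = 3, Saddle: False

Work:
Row minimums: [-3, 0] → maximin = 0
Column maximums: [3, 5, 4] → minimax = 3
No saddle point (maximin ≠ minimax). Mixed strategy needed.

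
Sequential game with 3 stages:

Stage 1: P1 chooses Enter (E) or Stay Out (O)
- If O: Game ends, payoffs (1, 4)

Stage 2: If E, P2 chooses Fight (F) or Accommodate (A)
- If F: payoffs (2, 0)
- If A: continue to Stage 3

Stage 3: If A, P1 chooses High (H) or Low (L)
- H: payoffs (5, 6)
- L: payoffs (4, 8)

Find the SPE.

SPE: (E, A, H); Outcome (5, 6)

Work:
Stage 3: P1 chooses H (5 vs 4)
Stage 2: P2: F->0, A->6 (anticipating H). Choose A
Stage 1: P1: O->1, E->5 (anticipating A, H). Choose E
SPE path: E -> A -> H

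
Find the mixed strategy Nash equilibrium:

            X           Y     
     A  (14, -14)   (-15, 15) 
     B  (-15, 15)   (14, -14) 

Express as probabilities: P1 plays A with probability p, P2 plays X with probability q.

p = 0.5, q = 0.5

Work:
Find probabilities that make opponent indifferent:
P2 chooses q to make P1 indifferent between A and B
P1 chooses p to make P2 indifferent between X and Y
Mixed NE: P1 plays (A: 0.5, B: 0.5), P2 plays (X: 0.5, Y: 0.5)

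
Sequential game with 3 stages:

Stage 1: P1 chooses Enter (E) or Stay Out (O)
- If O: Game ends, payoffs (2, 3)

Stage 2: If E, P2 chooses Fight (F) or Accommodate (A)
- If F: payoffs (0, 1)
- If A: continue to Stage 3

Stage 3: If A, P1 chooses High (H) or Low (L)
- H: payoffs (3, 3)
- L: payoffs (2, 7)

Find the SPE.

SPE: (E, A, H); Outcome (3, 3)

Work:
Stage 3: P1 chooses H (3 vs 2)
Stage 2: P2: F->1, A->3 (anticipating H). Choose A
Stage 1: P1: O->2, E->3 (anticipating A, H). Choose E
SPE path: E -> A -> H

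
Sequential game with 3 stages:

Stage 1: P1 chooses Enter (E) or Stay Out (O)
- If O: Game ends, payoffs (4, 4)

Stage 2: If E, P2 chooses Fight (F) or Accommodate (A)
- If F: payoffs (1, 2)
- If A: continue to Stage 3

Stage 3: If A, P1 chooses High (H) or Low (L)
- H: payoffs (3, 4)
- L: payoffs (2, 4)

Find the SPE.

SPE: (O, A, H); Outcome (4, 4)

Work:
Stage 3: P1 chooses H (3 vs 2)
Stage 2: P2: F->2, A->4 (anticipating H). Choose A
Stage 1: P1: O->4, E->3 (anticipating A, H). Choose O
SPE path: O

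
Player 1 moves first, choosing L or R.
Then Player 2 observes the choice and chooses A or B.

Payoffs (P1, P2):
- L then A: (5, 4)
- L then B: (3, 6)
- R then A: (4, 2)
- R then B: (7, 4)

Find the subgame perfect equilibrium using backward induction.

P1 plays R, P2 plays B after L and B after R; Payoff (7, 4)

Work:
Backward induction:
After L: P2 chooses B → P1 gets 3
After R: P2 chooses B → P1 gets 7
P1 chooses R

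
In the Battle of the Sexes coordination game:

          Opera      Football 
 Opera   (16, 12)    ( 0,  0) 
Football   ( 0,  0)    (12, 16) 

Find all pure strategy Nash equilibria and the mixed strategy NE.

Pure NE: (Opera, Opera) and (Football, Football); Mixed NE: p = 0.5714, q = 0.4286

Work:
Check pure NE:
(Opera, Opera): (16, 12) - no unilateral deviation beneficial
(Football, Football): (12, 16) - no unilateral deviation beneficial
Mixed NE: P1 plays Opera with p = 0.5714, P2 plays Opera with q = 0.4286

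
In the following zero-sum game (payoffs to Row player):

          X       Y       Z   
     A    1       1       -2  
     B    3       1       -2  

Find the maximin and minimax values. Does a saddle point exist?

Maximin = -2, Minimax = -2, Saddle: True

Work:
Row minimums: [-2, -2] → maximin = -2
Column maximums: [3, 1, -2] → minimax = -2
Saddle point exists! Game value = -2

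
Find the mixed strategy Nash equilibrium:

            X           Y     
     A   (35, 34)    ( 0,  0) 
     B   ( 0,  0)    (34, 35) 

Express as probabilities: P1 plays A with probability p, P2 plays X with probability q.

p = 0.5072, q = 0.4928

Work:
Find probabilities that make opponent indifferent:
P2 chooses q to make P1 indifferent between A and B
P1 chooses p to make P2 indifferent between X and Y
Mixed NE: P1 plays (A: 0.5072, B: 0.4928), P2 plays (X: 0.4928, Y: 0.5072)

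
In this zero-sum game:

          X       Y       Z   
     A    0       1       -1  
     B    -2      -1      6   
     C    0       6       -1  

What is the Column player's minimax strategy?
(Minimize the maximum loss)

Column should play X, value = 0

Work:
Column player minimizes Row's maximum payoff:
Column X: max payoff to Row = 0
Column Y: max payoff to Row = 6
Column Z: max payoff to Row = 6
Minimum is 0, achieved by column X.
Minimax strategy: X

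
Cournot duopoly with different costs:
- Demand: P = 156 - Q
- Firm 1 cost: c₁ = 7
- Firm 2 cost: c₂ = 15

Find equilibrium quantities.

q₁* = 52.33, q₂* = 44.33

Work:
Reaction: q₁ = (156 - 7 - q₂)/2
Reaction: q₂ = (156 - 15 - q₁)/2
Solve simultaneously:
q₁* = (156 - 2×7 + 15)/3 = 52.33
q₂* = (156 - 2×15 + 7)/3 = 44.33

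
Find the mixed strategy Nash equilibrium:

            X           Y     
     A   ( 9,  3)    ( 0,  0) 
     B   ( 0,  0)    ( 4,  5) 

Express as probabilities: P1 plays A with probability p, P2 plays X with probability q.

p = 0.625, q = 0.3077

Work:
Find probabilities that make opponent indifferent:
P2 chooses q to make P1 indifferent between A and B
P1 chooses p to make P2 indifferent between X and Y
Mixed NE: P1 plays (A: 0.625, B: 0.375), P2 plays (X: 0.3077, Y: 0.6923)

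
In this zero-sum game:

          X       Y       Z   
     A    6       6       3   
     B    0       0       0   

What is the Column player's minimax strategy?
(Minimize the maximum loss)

Column should play Z, value = 3

Work:
Column player minimizes Row's maximum payoff:
Column X: max payoff to Row = 6
Column Y: max payoff to Row = 6
Column Z: max payoff to Row = 3
Minimum is 3, achieved by column Z.
Minimax strategy: Z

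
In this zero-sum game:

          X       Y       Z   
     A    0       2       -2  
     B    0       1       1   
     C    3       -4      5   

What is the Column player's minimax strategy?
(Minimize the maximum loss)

Column should play Y, value = 2

Work:
Column player minimizes Row's maximum payoff:
Column X: max payoff to Row = 3
Column Y: max payoff to Row = 2
Column Z: max payoff to Row = 5
Minimum is 2, achieved by column Y.
Minimax strategy: Y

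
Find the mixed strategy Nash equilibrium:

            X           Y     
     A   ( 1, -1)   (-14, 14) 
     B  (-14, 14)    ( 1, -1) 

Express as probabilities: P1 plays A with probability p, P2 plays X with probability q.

p = 0.5, q = 0.5

Work:
Find probabilities that make opponent indifferent:
P2 chooses q to make P1 indifferent between A and B
P1 chooses p to make P2 indifferent between X and Y
Mixed NE: P1 plays (A: 0.5, B: 0.5), P2 plays (X: 0.5, Y: 0.5)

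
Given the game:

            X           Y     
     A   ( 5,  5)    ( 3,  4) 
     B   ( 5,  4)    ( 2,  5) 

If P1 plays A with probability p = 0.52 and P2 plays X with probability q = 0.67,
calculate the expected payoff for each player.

E[P1] = 4.1816, E[P2] = 4.5068

Work:
E[P1] = p·q·π₁(A,X) + p·(1-q)·π₁(A,Y) + (1-p)·q·π₁(B,X) + (1-p)·(1-q)·π₁(B,Y)
= 0.52·0.67·5 + 0.52·0.33·3 + 0.48·0.67·5 + 0.48·0.33·2
= 4.1816

E[P2] = 4.5068 (similar calculation)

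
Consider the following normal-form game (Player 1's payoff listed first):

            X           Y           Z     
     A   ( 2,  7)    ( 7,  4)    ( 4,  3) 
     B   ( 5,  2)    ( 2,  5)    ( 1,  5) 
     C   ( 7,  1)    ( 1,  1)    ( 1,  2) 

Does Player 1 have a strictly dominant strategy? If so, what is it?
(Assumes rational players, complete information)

No strictly dominant strategy exists for Player 1

Work:
A strategy strictly dominates another if it gives a strictly higher payoff against every opponent action. Compare each pair of P1's strategies column-by-column:
  A vs B: [2 vs 5, 7 vs 2, 4 vs 1] → A does not strictly dominate B (column X: 2 ≤ 5)
  A vs C: [2 vs 7, 7 vs 1, 4 vs 1] → A does not strictly dominate C (column X: 2 ≤ 7)
  B vs A: [5 vs 2, 2 vs 7, 1 vs 4] → B does not strictly dominate A (column Y: 2 ≤ 7)
  B vs C: [5 vs 7, 2 vs 1, 1 vs 1] → B does not strictly dominate C (column X: 5 ≤ 7)
  C vs A: [7 vs 2, 1 vs 7, 1 vs 4] → C does not strictly dominate A (column Y: 1 ≤ 7)
  C vs B: [7 vs 5, 1 vs 2, 1 vs 1] → C does not strictly dominate B (column Y: 1 ≤ 2)
No single strategy strictly dominates all others → no strictly dominant strategy.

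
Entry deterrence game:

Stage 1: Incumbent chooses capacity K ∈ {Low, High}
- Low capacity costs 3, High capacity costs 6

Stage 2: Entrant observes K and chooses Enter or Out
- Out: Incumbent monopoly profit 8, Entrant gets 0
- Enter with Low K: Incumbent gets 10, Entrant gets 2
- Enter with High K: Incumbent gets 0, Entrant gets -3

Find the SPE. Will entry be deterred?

SPE: (Low, Enter|Low, Out|High); Entry not deterred. Incumbent net profit = 7, Entrant gets 2

Work:
After Low K: Entrant enters (2 > 0)
After High K: Entrant stays out (-3 < 0)
Incumbent: Low → 10−3=7, High → 8−6=2
Incumbent chooses Low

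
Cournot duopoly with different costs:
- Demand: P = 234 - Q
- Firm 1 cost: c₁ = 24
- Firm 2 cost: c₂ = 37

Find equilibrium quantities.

q₁* = 74.33, q₂* = 61.33

Work:
Reaction: q₁ = (234 - 24 - q₂)/2
Reaction: q₂ = (234 - 37 - q₁)/2
Solve simultaneously:
q₁* = (234 - 2×24 + 37)/3 = 74.33
q₂* = (234 - 2×37 + 24)/3 = 61.33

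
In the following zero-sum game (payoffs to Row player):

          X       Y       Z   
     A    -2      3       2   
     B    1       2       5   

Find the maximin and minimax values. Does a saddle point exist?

Maximin = 1, Minimax = 1, Saddle: True

Work:
Row minimums: [-2, 1] → maximin = 1
Column maximums: [1, 3, 5] → minimax = 1
Saddle point exists! Game value = 1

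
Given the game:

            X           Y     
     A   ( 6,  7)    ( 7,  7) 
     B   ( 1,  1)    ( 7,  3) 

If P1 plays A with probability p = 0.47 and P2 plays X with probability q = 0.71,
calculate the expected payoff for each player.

E[P1] = 4.4085, E[P2] = 4.1274

Work:
E[P1] = p·q·π₁(A,X) + p·(1-q)·π₁(A,Y) + (1-p)·q·π₁(B,X) + (1-p)·(1-q)·π₁(B,Y)
= 0.47·0.71·6 + 0.47·0.29·7 + 0.53·0.71·1 + 0.53·0.29·7
= 4.4085

E[P2] = 4.1274 (similar calculation)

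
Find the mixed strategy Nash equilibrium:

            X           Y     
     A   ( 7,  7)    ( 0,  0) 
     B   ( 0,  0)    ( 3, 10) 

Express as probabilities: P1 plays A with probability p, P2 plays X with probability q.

p = 0.5882, q = 0.3

Work:
Find probabilities that make opponent indifferent:
P2 chooses q to make P1 indifferent between A and B
P1 chooses p to make P2 indifferent between X and Y
Mixed NE: P1 plays (A: 0.5882, B: 0.4118), P2 plays (X: 0.3, Y: 0.7)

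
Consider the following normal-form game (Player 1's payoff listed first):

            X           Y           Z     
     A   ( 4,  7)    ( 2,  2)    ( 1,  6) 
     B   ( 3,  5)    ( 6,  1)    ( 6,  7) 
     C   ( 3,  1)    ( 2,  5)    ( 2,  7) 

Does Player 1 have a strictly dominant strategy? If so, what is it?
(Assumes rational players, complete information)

No strictly dominant strategy exists for Player 1

Work:
A strategy strictly dominates another if it gives a strictly higher payoff against every opponent action. Compare each pair of P1's strategies column-by-column:
  A vs B: [4 vs 3, 2 vs 6, 1 vs 6] → A does not strictly dominate B (column Y: 2 ≤ 6)
  A vs C: [4 vs 3, 2 vs 2, 1 vs 2] → A does not strictly dominate C (column Y: 2 ≤ 2)
  B vs A: [3 vs 4, 6 vs 2, 6 vs 1] → B does not strictly dominate A (column X: 3 ≤ 4)
  B vs C: [3 vs 3, 6 vs 2, 6 vs 2] → B does not strictly dominate C (column X: 3 ≤ 3)
  C vs A: [3 vs 4, 2 vs 2, 2 vs 1] → C does not strictly dominate A (column X: 3 ≤ 4)
  C vs B: [3 vs 3, 2 vs 6, 2 vs 6] → C does not strictly dominate B (column X: 3 ≤ 3)
No single strategy strictly dominates all others → no strictly dominant strategy.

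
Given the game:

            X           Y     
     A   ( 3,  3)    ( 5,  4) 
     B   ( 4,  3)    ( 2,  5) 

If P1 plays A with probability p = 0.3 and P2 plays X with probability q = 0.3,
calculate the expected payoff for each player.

E[P1] = 3.14, E[P2] = 4.19

Work:
E[P1] = p·q·π₁(A,X) + p·(1-q)·π₁(A,Y) + (1-p)·q·π₁(B,X) + (1-p)·(1-q)·π₁(B,Y)
= 0.3·0.3·3 + 0.3·0.7·5 + 0.7·0.3·4 + 0.7·0.7·2
= 3.14

E[P2] = 4.19 (similar calculation)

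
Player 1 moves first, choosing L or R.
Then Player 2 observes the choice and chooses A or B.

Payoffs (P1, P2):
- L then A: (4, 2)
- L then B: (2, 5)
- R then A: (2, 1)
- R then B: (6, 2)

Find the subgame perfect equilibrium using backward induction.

P1 plays R, P2 plays B after L and B after R; Payoff (6, 2)

Work:
Backward induction:
After L: P2 chooses B → P1 gets 2
After R: P2 chooses B → P1 gets 6
P1 chooses R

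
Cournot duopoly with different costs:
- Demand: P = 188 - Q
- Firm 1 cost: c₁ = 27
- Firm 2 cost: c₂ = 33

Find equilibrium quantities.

q₁* = 55.67, q₂* = 49.67

Work:
Reaction: q₁ = (188 - 27 - q₂)/2
Reaction: q₂ = (188 - 33 - q₁)/2
Solve simultaneously:
q₁* = (188 - 2×27 + 33)/3 = 55.67
q₂* = (188 - 2×33 + 27)/3 = 49.67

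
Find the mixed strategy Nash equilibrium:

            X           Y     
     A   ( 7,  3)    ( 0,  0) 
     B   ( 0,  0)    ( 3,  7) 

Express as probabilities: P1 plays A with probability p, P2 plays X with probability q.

p = 0.7, q = 0.3

Work:
Find probabilities that make opponent indifferent:
P2 chooses q to make P1 indifferent between A and B
P1 chooses p to make P2 indifferent between X and Y
Mixed NE: P1 plays (A: 0.7, B: 0.3), P2 plays (X: 0.3, Y: 0.7)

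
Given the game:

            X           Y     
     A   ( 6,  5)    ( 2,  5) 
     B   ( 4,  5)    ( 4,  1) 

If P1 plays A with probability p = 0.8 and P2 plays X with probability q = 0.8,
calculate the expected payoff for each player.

E[P1] = 4.96, E[P2] = 4.84

Work:
E[P1] = p·q·π₁(A,X) + p·(1-q)·π₁(A,Y) + (1-p)·q·π₁(B,X) + (1-p)·(1-q)·π₁(B,Y)
= 0.8·0.8·6 + 0.8·0.2·2 + 0.2·0.8·4 + 0.2·0.2·4
= 4.96

E[P2] = 4.84 (similar calculation)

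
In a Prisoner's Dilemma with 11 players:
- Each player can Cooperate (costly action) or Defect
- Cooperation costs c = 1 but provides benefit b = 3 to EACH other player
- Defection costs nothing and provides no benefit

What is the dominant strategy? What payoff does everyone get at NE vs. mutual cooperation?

Dominant: Defect; NE payoff = 0; Coop payoff = 29

Work:
Defect dominates (saves cost c = 1, benefit to others is external)
NE: All defect → everyone gets 0
If all cooperate: each receives (10)×3 - 1 = 29
Social dilemma: 29 > 0 but NE gives 0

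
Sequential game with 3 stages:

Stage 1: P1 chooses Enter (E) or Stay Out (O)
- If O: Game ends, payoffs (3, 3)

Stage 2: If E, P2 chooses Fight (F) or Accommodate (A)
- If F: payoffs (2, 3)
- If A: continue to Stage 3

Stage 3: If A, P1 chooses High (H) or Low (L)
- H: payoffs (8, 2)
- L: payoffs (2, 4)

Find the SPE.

SPE: (O, F, H); Outcome (3, 3)

Work:
Stage 3: P1 chooses H (8 vs 2)
Stage 2: P2: F->3, A->2 (anticipating H). Choose F
Stage 1: P1: O->3, E->2 (anticipating F, H). Choose O
SPE path: O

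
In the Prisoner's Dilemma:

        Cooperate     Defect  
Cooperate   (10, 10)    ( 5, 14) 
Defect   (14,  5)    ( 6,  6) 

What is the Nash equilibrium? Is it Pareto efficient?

(Defect, Defect) is NE; not Pareto efficient

Work:
Defect dominates Cooperate for both players:
If P2 cooperates: Defect (14) > Cooperate (10)
If P2 defects: Defect (6) > Cooperate (5)
NE: (Defect, Defect) with payoff (6, 6)
But (Cooperate, Cooperate) = (10, 10) Pareto dominates (6, 6)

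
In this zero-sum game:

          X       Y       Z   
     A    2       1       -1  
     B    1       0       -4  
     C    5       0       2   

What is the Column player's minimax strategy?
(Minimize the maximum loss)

Column should play Y, value = 1

Work:
Column player minimizes Row's maximum payoff:
Column X: max payoff to Row = 5
Column Y: max payoff to Row = 1
Column Z: max payoff to Row = 2
Minimum is 1, achieved by column Y.
Minimax strategy: Y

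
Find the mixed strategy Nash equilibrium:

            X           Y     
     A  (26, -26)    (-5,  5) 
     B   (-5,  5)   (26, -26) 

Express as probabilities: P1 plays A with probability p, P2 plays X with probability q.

p = 0.5, q = 0.5

Work:
Find probabilities that make opponent indifferent:
P2 chooses q to make P1 indifferent between A and B
P1 chooses p to make P2 indifferent between X and Y
Mixed NE: P1 plays (A: 0.5, B: 0.5), P2 plays (X: 0.5, Y: 0.5)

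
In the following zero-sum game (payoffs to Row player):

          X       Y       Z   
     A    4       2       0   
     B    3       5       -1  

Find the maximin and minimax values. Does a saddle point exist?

Maximin = 0, Minimax = 0, Saddle: True

Work:
Row minimums: [0, -1] → maximin = 0
Column maximums: [4, 5, 0] → minimax = 0
Saddle point exists! Game value = 0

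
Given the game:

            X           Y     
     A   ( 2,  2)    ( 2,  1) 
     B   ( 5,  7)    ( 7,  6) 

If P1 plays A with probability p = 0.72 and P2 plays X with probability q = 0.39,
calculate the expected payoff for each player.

E[P1] = 3.1816, E[P2] = 2.79

Work:
E[P1] = p·q·π₁(A,X) + p·(1-q)·π₁(A,Y) + (1-p)·q·π₁(B,X) + (1-p)·(1-q)·π₁(B,Y)
= 0.72·0.39·2 + 0.72·0.61·2 + 0.28·0.39·5 + 0.28·0.61·7
= 3.1816

E[P2] = 2.79 (similar calculation)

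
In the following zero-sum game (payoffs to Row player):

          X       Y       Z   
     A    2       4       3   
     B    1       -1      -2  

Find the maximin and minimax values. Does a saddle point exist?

Maximin = 2, Minimax = 2, Saddle: True

Work:
Row minimums: [2, -2] → maximin = 2
Column maximums: [2, 4, 3] → minimax = 2
Saddle point exists! Game value = 2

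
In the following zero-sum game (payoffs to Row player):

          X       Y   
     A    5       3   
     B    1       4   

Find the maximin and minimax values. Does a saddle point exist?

Maximin = 3, Minimax = 4, Saddle: False

Work:
Row minimums: [3, 1] → maximin = 3
Column maximums: [5, 4] → minimax = 4
No saddle point (maximin ≠ minimax). Mixed strategy needed.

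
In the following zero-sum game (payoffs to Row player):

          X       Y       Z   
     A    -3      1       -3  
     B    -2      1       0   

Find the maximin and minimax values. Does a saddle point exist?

Maximin = -2, Minimax = -2, Saddle: True

Work:
Row minimums: [-3, -2] → maximin = -2
Column maximums: [-2, 1, 0] → minimax = -2
Saddle point exists! Game value = -2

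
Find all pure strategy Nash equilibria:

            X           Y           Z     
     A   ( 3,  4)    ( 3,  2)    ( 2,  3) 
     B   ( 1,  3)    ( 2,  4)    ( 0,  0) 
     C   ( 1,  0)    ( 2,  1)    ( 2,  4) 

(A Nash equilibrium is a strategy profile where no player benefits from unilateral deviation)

Nash equilibrium: (A, X), (C, Z)

Work:
Best responses:
  P1 vs X: payoffs [3, 1, 1] → best response A (payoff 3)
  P1 vs Y: payoffs [3, 2, 2] → best response A (payoff 3)
  P1 vs Z: payoffs [2, 0, 2] → best response A/C (payoff 2)
  P2 vs A: payoffs [4, 2, 3] → best response X (payoff 4)
  P2 vs B: payoffs [3, 4, 0] → best response Y (payoff 4)
  P2 vs C: payoffs [0, 1, 4] → best response Z (payoff 4)
Mutual best responses: (A,X), (C,Z) → Nash equilibria.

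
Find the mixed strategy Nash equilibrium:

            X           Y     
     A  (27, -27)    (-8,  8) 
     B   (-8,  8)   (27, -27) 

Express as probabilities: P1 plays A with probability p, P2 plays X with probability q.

p = 0.5, q = 0.5

Work:
Find probabilities that make opponent indifferent:
P2 chooses q to make P1 indifferent between A and B
P1 chooses p to make P2 indifferent between X and Y
Mixed NE: P1 plays (A: 0.5, B: 0.5), P2 plays (X: 0.5, Y: 0.5)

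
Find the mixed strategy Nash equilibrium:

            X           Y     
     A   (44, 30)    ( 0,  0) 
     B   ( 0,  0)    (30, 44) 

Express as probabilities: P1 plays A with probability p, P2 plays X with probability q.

p = 0.5946, q = 0.4054

Work:
Find probabilities that make opponent indifferent:
P2 chooses q to make P1 indifferent between A and B
P1 chooses p to make P2 indifferent between X and Y
Mixed NE: P1 plays (A: 0.5946, B: 0.4054), P2 plays (X: 0.4054, Y: 0.5946)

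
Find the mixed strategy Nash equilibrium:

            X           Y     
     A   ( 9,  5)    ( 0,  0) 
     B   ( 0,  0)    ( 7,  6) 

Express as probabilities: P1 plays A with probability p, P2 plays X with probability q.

p = 0.5455, q = 0.4375

Work:
Find probabilities that make opponent indifferent:
P2 chooses q to make P1 indifferent between A and B
P1 chooses p to make P2 indifferent between X and Y
Mixed NE: P1 plays (A: 0.5455, B: 0.4545), P2 plays (X: 0.4375, Y: 0.5625)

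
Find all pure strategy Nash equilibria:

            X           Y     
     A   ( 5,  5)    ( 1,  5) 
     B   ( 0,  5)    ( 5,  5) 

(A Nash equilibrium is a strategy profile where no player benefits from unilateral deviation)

Nash equilibrium: (A, X), (B, Y)

Work:
Best responses:
  P1 vs X: payoffs [5, 0] → best response A (payoff 5)
  P1 vs Y: payoffs [1, 5] → best response B (payoff 5)
  P2 vs A: payoffs [5, 5] → best response X/Y (payoff 5)
  P2 vs B: payoffs [5, 5] → best response X/Y (payoff 5)
Mutual best responses: (A,X), (B,Y) → Nash equilibria.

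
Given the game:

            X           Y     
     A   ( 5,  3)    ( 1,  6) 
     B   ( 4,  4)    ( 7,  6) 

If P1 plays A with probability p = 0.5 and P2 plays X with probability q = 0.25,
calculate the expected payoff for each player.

E[P1] = 4.125, E[P2] = 5.375

Work:
E[P1] = p·q·π₁(A,X) + p·(1-q)·π₁(A,Y) + (1-p)·q·π₁(B,X) + (1-p)·(1-q)·π₁(B,Y)
= 0.5·0.25·5 + 0.5·0.75·1 + 0.5·0.25·4 + 0.5·0.75·7
= 4.125

E[P2] = 5.375 (similar calculation)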